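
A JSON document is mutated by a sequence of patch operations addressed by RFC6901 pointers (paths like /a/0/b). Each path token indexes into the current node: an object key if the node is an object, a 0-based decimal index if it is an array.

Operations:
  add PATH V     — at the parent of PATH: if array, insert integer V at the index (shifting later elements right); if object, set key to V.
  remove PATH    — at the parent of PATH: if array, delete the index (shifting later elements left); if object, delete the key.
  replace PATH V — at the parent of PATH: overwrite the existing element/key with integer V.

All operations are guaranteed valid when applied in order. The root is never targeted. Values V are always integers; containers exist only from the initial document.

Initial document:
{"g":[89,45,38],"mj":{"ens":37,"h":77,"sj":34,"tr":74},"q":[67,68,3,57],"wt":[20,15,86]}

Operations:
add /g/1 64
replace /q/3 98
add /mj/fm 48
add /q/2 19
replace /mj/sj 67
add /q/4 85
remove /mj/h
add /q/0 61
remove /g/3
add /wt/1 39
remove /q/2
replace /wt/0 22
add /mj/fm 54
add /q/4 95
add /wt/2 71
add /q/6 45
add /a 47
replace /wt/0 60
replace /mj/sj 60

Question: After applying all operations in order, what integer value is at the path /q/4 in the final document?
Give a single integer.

Answer: 95

Derivation:
After op 1 (add /g/1 64): {"g":[89,64,45,38],"mj":{"ens":37,"h":77,"sj":34,"tr":74},"q":[67,68,3,57],"wt":[20,15,86]}
After op 2 (replace /q/3 98): {"g":[89,64,45,38],"mj":{"ens":37,"h":77,"sj":34,"tr":74},"q":[67,68,3,98],"wt":[20,15,86]}
After op 3 (add /mj/fm 48): {"g":[89,64,45,38],"mj":{"ens":37,"fm":48,"h":77,"sj":34,"tr":74},"q":[67,68,3,98],"wt":[20,15,86]}
After op 4 (add /q/2 19): {"g":[89,64,45,38],"mj":{"ens":37,"fm":48,"h":77,"sj":34,"tr":74},"q":[67,68,19,3,98],"wt":[20,15,86]}
After op 5 (replace /mj/sj 67): {"g":[89,64,45,38],"mj":{"ens":37,"fm":48,"h":77,"sj":67,"tr":74},"q":[67,68,19,3,98],"wt":[20,15,86]}
After op 6 (add /q/4 85): {"g":[89,64,45,38],"mj":{"ens":37,"fm":48,"h":77,"sj":67,"tr":74},"q":[67,68,19,3,85,98],"wt":[20,15,86]}
After op 7 (remove /mj/h): {"g":[89,64,45,38],"mj":{"ens":37,"fm":48,"sj":67,"tr":74},"q":[67,68,19,3,85,98],"wt":[20,15,86]}
After op 8 (add /q/0 61): {"g":[89,64,45,38],"mj":{"ens":37,"fm":48,"sj":67,"tr":74},"q":[61,67,68,19,3,85,98],"wt":[20,15,86]}
After op 9 (remove /g/3): {"g":[89,64,45],"mj":{"ens":37,"fm":48,"sj":67,"tr":74},"q":[61,67,68,19,3,85,98],"wt":[20,15,86]}
After op 10 (add /wt/1 39): {"g":[89,64,45],"mj":{"ens":37,"fm":48,"sj":67,"tr":74},"q":[61,67,68,19,3,85,98],"wt":[20,39,15,86]}
After op 11 (remove /q/2): {"g":[89,64,45],"mj":{"ens":37,"fm":48,"sj":67,"tr":74},"q":[61,67,19,3,85,98],"wt":[20,39,15,86]}
After op 12 (replace /wt/0 22): {"g":[89,64,45],"mj":{"ens":37,"fm":48,"sj":67,"tr":74},"q":[61,67,19,3,85,98],"wt":[22,39,15,86]}
After op 13 (add /mj/fm 54): {"g":[89,64,45],"mj":{"ens":37,"fm":54,"sj":67,"tr":74},"q":[61,67,19,3,85,98],"wt":[22,39,15,86]}
After op 14 (add /q/4 95): {"g":[89,64,45],"mj":{"ens":37,"fm":54,"sj":67,"tr":74},"q":[61,67,19,3,95,85,98],"wt":[22,39,15,86]}
After op 15 (add /wt/2 71): {"g":[89,64,45],"mj":{"ens":37,"fm":54,"sj":67,"tr":74},"q":[61,67,19,3,95,85,98],"wt":[22,39,71,15,86]}
After op 16 (add /q/6 45): {"g":[89,64,45],"mj":{"ens":37,"fm":54,"sj":67,"tr":74},"q":[61,67,19,3,95,85,45,98],"wt":[22,39,71,15,86]}
After op 17 (add /a 47): {"a":47,"g":[89,64,45],"mj":{"ens":37,"fm":54,"sj":67,"tr":74},"q":[61,67,19,3,95,85,45,98],"wt":[22,39,71,15,86]}
After op 18 (replace /wt/0 60): {"a":47,"g":[89,64,45],"mj":{"ens":37,"fm":54,"sj":67,"tr":74},"q":[61,67,19,3,95,85,45,98],"wt":[60,39,71,15,86]}
After op 19 (replace /mj/sj 60): {"a":47,"g":[89,64,45],"mj":{"ens":37,"fm":54,"sj":60,"tr":74},"q":[61,67,19,3,95,85,45,98],"wt":[60,39,71,15,86]}
Value at /q/4: 95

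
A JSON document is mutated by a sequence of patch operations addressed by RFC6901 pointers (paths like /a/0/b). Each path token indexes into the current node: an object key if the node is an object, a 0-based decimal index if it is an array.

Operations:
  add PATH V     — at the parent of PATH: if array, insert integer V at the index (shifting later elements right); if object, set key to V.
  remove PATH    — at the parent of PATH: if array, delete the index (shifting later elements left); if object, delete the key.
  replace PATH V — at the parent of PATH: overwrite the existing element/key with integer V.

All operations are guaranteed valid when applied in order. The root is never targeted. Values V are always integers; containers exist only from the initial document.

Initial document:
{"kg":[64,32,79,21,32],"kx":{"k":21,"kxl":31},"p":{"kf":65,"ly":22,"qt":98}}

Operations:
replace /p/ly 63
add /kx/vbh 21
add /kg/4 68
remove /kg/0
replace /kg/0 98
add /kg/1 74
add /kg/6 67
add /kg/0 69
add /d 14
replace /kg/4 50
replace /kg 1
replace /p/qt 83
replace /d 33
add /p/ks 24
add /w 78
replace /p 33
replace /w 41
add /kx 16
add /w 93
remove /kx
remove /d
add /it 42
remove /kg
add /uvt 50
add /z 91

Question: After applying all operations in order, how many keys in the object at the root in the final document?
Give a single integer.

Answer: 5

Derivation:
After op 1 (replace /p/ly 63): {"kg":[64,32,79,21,32],"kx":{"k":21,"kxl":31},"p":{"kf":65,"ly":63,"qt":98}}
After op 2 (add /kx/vbh 21): {"kg":[64,32,79,21,32],"kx":{"k":21,"kxl":31,"vbh":21},"p":{"kf":65,"ly":63,"qt":98}}
After op 3 (add /kg/4 68): {"kg":[64,32,79,21,68,32],"kx":{"k":21,"kxl":31,"vbh":21},"p":{"kf":65,"ly":63,"qt":98}}
After op 4 (remove /kg/0): {"kg":[32,79,21,68,32],"kx":{"k":21,"kxl":31,"vbh":21},"p":{"kf":65,"ly":63,"qt":98}}
After op 5 (replace /kg/0 98): {"kg":[98,79,21,68,32],"kx":{"k":21,"kxl":31,"vbh":21},"p":{"kf":65,"ly":63,"qt":98}}
After op 6 (add /kg/1 74): {"kg":[98,74,79,21,68,32],"kx":{"k":21,"kxl":31,"vbh":21},"p":{"kf":65,"ly":63,"qt":98}}
After op 7 (add /kg/6 67): {"kg":[98,74,79,21,68,32,67],"kx":{"k":21,"kxl":31,"vbh":21},"p":{"kf":65,"ly":63,"qt":98}}
After op 8 (add /kg/0 69): {"kg":[69,98,74,79,21,68,32,67],"kx":{"k":21,"kxl":31,"vbh":21},"p":{"kf":65,"ly":63,"qt":98}}
After op 9 (add /d 14): {"d":14,"kg":[69,98,74,79,21,68,32,67],"kx":{"k":21,"kxl":31,"vbh":21},"p":{"kf":65,"ly":63,"qt":98}}
After op 10 (replace /kg/4 50): {"d":14,"kg":[69,98,74,79,50,68,32,67],"kx":{"k":21,"kxl":31,"vbh":21},"p":{"kf":65,"ly":63,"qt":98}}
After op 11 (replace /kg 1): {"d":14,"kg":1,"kx":{"k":21,"kxl":31,"vbh":21},"p":{"kf":65,"ly":63,"qt":98}}
After op 12 (replace /p/qt 83): {"d":14,"kg":1,"kx":{"k":21,"kxl":31,"vbh":21},"p":{"kf":65,"ly":63,"qt":83}}
After op 13 (replace /d 33): {"d":33,"kg":1,"kx":{"k":21,"kxl":31,"vbh":21},"p":{"kf":65,"ly":63,"qt":83}}
After op 14 (add /p/ks 24): {"d":33,"kg":1,"kx":{"k":21,"kxl":31,"vbh":21},"p":{"kf":65,"ks":24,"ly":63,"qt":83}}
After op 15 (add /w 78): {"d":33,"kg":1,"kx":{"k":21,"kxl":31,"vbh":21},"p":{"kf":65,"ks":24,"ly":63,"qt":83},"w":78}
After op 16 (replace /p 33): {"d":33,"kg":1,"kx":{"k":21,"kxl":31,"vbh":21},"p":33,"w":78}
After op 17 (replace /w 41): {"d":33,"kg":1,"kx":{"k":21,"kxl":31,"vbh":21},"p":33,"w":41}
After op 18 (add /kx 16): {"d":33,"kg":1,"kx":16,"p":33,"w":41}
After op 19 (add /w 93): {"d":33,"kg":1,"kx":16,"p":33,"w":93}
After op 20 (remove /kx): {"d":33,"kg":1,"p":33,"w":93}
After op 21 (remove /d): {"kg":1,"p":33,"w":93}
After op 22 (add /it 42): {"it":42,"kg":1,"p":33,"w":93}
After op 23 (remove /kg): {"it":42,"p":33,"w":93}
After op 24 (add /uvt 50): {"it":42,"p":33,"uvt":50,"w":93}
After op 25 (add /z 91): {"it":42,"p":33,"uvt":50,"w":93,"z":91}
Size at the root: 5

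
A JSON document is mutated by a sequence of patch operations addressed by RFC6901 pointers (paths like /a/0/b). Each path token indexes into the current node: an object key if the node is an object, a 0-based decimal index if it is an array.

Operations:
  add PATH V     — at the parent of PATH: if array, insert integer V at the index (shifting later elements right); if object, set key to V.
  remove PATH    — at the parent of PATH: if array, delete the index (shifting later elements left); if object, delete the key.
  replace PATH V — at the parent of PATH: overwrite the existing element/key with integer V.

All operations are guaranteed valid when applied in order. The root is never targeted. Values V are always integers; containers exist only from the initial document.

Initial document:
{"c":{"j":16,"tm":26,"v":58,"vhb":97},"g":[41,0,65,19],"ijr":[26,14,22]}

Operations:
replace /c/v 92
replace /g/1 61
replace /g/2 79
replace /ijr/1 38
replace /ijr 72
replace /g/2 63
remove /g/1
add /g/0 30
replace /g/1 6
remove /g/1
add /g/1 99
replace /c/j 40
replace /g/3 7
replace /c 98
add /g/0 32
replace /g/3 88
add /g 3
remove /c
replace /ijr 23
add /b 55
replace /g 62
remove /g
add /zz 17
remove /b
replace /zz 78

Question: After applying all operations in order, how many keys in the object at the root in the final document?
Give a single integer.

Answer: 2

Derivation:
After op 1 (replace /c/v 92): {"c":{"j":16,"tm":26,"v":92,"vhb":97},"g":[41,0,65,19],"ijr":[26,14,22]}
After op 2 (replace /g/1 61): {"c":{"j":16,"tm":26,"v":92,"vhb":97},"g":[41,61,65,19],"ijr":[26,14,22]}
After op 3 (replace /g/2 79): {"c":{"j":16,"tm":26,"v":92,"vhb":97},"g":[41,61,79,19],"ijr":[26,14,22]}
After op 4 (replace /ijr/1 38): {"c":{"j":16,"tm":26,"v":92,"vhb":97},"g":[41,61,79,19],"ijr":[26,38,22]}
After op 5 (replace /ijr 72): {"c":{"j":16,"tm":26,"v":92,"vhb":97},"g":[41,61,79,19],"ijr":72}
After op 6 (replace /g/2 63): {"c":{"j":16,"tm":26,"v":92,"vhb":97},"g":[41,61,63,19],"ijr":72}
After op 7 (remove /g/1): {"c":{"j":16,"tm":26,"v":92,"vhb":97},"g":[41,63,19],"ijr":72}
After op 8 (add /g/0 30): {"c":{"j":16,"tm":26,"v":92,"vhb":97},"g":[30,41,63,19],"ijr":72}
After op 9 (replace /g/1 6): {"c":{"j":16,"tm":26,"v":92,"vhb":97},"g":[30,6,63,19],"ijr":72}
After op 10 (remove /g/1): {"c":{"j":16,"tm":26,"v":92,"vhb":97},"g":[30,63,19],"ijr":72}
After op 11 (add /g/1 99): {"c":{"j":16,"tm":26,"v":92,"vhb":97},"g":[30,99,63,19],"ijr":72}
After op 12 (replace /c/j 40): {"c":{"j":40,"tm":26,"v":92,"vhb":97},"g":[30,99,63,19],"ijr":72}
After op 13 (replace /g/3 7): {"c":{"j":40,"tm":26,"v":92,"vhb":97},"g":[30,99,63,7],"ijr":72}
After op 14 (replace /c 98): {"c":98,"g":[30,99,63,7],"ijr":72}
After op 15 (add /g/0 32): {"c":98,"g":[32,30,99,63,7],"ijr":72}
After op 16 (replace /g/3 88): {"c":98,"g":[32,30,99,88,7],"ijr":72}
After op 17 (add /g 3): {"c":98,"g":3,"ijr":72}
After op 18 (remove /c): {"g":3,"ijr":72}
After op 19 (replace /ijr 23): {"g":3,"ijr":23}
After op 20 (add /b 55): {"b":55,"g":3,"ijr":23}
After op 21 (replace /g 62): {"b":55,"g":62,"ijr":23}
After op 22 (remove /g): {"b":55,"ijr":23}
After op 23 (add /zz 17): {"b":55,"ijr":23,"zz":17}
After op 24 (remove /b): {"ijr":23,"zz":17}
After op 25 (replace /zz 78): {"ijr":23,"zz":78}
Size at the root: 2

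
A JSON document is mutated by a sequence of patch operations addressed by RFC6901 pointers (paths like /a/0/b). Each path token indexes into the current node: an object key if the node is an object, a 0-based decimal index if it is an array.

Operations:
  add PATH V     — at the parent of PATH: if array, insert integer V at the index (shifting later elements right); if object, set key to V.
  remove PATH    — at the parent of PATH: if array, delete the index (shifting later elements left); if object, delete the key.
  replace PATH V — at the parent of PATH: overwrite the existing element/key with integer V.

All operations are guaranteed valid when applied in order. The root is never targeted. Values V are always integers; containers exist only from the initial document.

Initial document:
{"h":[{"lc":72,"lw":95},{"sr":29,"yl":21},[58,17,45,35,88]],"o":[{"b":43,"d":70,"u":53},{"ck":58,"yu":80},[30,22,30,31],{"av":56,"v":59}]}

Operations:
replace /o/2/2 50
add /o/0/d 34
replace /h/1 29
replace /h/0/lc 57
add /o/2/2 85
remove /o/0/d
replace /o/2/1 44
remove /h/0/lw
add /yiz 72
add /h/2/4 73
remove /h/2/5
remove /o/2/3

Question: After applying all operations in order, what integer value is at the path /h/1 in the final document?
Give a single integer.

After op 1 (replace /o/2/2 50): {"h":[{"lc":72,"lw":95},{"sr":29,"yl":21},[58,17,45,35,88]],"o":[{"b":43,"d":70,"u":53},{"ck":58,"yu":80},[30,22,50,31],{"av":56,"v":59}]}
After op 2 (add /o/0/d 34): {"h":[{"lc":72,"lw":95},{"sr":29,"yl":21},[58,17,45,35,88]],"o":[{"b":43,"d":34,"u":53},{"ck":58,"yu":80},[30,22,50,31],{"av":56,"v":59}]}
After op 3 (replace /h/1 29): {"h":[{"lc":72,"lw":95},29,[58,17,45,35,88]],"o":[{"b":43,"d":34,"u":53},{"ck":58,"yu":80},[30,22,50,31],{"av":56,"v":59}]}
After op 4 (replace /h/0/lc 57): {"h":[{"lc":57,"lw":95},29,[58,17,45,35,88]],"o":[{"b":43,"d":34,"u":53},{"ck":58,"yu":80},[30,22,50,31],{"av":56,"v":59}]}
After op 5 (add /o/2/2 85): {"h":[{"lc":57,"lw":95},29,[58,17,45,35,88]],"o":[{"b":43,"d":34,"u":53},{"ck":58,"yu":80},[30,22,85,50,31],{"av":56,"v":59}]}
After op 6 (remove /o/0/d): {"h":[{"lc":57,"lw":95},29,[58,17,45,35,88]],"o":[{"b":43,"u":53},{"ck":58,"yu":80},[30,22,85,50,31],{"av":56,"v":59}]}
After op 7 (replace /o/2/1 44): {"h":[{"lc":57,"lw":95},29,[58,17,45,35,88]],"o":[{"b":43,"u":53},{"ck":58,"yu":80},[30,44,85,50,31],{"av":56,"v":59}]}
After op 8 (remove /h/0/lw): {"h":[{"lc":57},29,[58,17,45,35,88]],"o":[{"b":43,"u":53},{"ck":58,"yu":80},[30,44,85,50,31],{"av":56,"v":59}]}
After op 9 (add /yiz 72): {"h":[{"lc":57},29,[58,17,45,35,88]],"o":[{"b":43,"u":53},{"ck":58,"yu":80},[30,44,85,50,31],{"av":56,"v":59}],"yiz":72}
After op 10 (add /h/2/4 73): {"h":[{"lc":57},29,[58,17,45,35,73,88]],"o":[{"b":43,"u":53},{"ck":58,"yu":80},[30,44,85,50,31],{"av":56,"v":59}],"yiz":72}
After op 11 (remove /h/2/5): {"h":[{"lc":57},29,[58,17,45,35,73]],"o":[{"b":43,"u":53},{"ck":58,"yu":80},[30,44,85,50,31],{"av":56,"v":59}],"yiz":72}
After op 12 (remove /o/2/3): {"h":[{"lc":57},29,[58,17,45,35,73]],"o":[{"b":43,"u":53},{"ck":58,"yu":80},[30,44,85,31],{"av":56,"v":59}],"yiz":72}
Value at /h/1: 29

Answer: 29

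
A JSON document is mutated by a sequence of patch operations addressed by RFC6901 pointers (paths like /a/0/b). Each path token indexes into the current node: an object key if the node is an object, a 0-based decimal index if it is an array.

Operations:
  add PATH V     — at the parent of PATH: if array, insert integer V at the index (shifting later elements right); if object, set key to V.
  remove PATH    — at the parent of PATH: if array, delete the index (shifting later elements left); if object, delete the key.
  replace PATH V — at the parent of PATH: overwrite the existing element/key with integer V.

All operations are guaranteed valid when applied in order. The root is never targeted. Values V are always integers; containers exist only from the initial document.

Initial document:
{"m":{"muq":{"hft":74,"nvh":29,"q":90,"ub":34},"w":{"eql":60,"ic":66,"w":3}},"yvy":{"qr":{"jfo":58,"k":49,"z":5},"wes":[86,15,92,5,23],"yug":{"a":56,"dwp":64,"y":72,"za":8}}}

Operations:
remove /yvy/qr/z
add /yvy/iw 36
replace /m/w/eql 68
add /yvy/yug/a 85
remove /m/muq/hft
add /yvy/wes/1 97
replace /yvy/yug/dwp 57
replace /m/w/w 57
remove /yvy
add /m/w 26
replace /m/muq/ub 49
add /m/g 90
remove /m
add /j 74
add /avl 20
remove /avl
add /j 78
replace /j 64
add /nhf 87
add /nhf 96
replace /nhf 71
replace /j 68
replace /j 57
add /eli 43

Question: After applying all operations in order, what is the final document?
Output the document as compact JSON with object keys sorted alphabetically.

After op 1 (remove /yvy/qr/z): {"m":{"muq":{"hft":74,"nvh":29,"q":90,"ub":34},"w":{"eql":60,"ic":66,"w":3}},"yvy":{"qr":{"jfo":58,"k":49},"wes":[86,15,92,5,23],"yug":{"a":56,"dwp":64,"y":72,"za":8}}}
After op 2 (add /yvy/iw 36): {"m":{"muq":{"hft":74,"nvh":29,"q":90,"ub":34},"w":{"eql":60,"ic":66,"w":3}},"yvy":{"iw":36,"qr":{"jfo":58,"k":49},"wes":[86,15,92,5,23],"yug":{"a":56,"dwp":64,"y":72,"za":8}}}
After op 3 (replace /m/w/eql 68): {"m":{"muq":{"hft":74,"nvh":29,"q":90,"ub":34},"w":{"eql":68,"ic":66,"w":3}},"yvy":{"iw":36,"qr":{"jfo":58,"k":49},"wes":[86,15,92,5,23],"yug":{"a":56,"dwp":64,"y":72,"za":8}}}
After op 4 (add /yvy/yug/a 85): {"m":{"muq":{"hft":74,"nvh":29,"q":90,"ub":34},"w":{"eql":68,"ic":66,"w":3}},"yvy":{"iw":36,"qr":{"jfo":58,"k":49},"wes":[86,15,92,5,23],"yug":{"a":85,"dwp":64,"y":72,"za":8}}}
After op 5 (remove /m/muq/hft): {"m":{"muq":{"nvh":29,"q":90,"ub":34},"w":{"eql":68,"ic":66,"w":3}},"yvy":{"iw":36,"qr":{"jfo":58,"k":49},"wes":[86,15,92,5,23],"yug":{"a":85,"dwp":64,"y":72,"za":8}}}
After op 6 (add /yvy/wes/1 97): {"m":{"muq":{"nvh":29,"q":90,"ub":34},"w":{"eql":68,"ic":66,"w":3}},"yvy":{"iw":36,"qr":{"jfo":58,"k":49},"wes":[86,97,15,92,5,23],"yug":{"a":85,"dwp":64,"y":72,"za":8}}}
After op 7 (replace /yvy/yug/dwp 57): {"m":{"muq":{"nvh":29,"q":90,"ub":34},"w":{"eql":68,"ic":66,"w":3}},"yvy":{"iw":36,"qr":{"jfo":58,"k":49},"wes":[86,97,15,92,5,23],"yug":{"a":85,"dwp":57,"y":72,"za":8}}}
After op 8 (replace /m/w/w 57): {"m":{"muq":{"nvh":29,"q":90,"ub":34},"w":{"eql":68,"ic":66,"w":57}},"yvy":{"iw":36,"qr":{"jfo":58,"k":49},"wes":[86,97,15,92,5,23],"yug":{"a":85,"dwp":57,"y":72,"za":8}}}
After op 9 (remove /yvy): {"m":{"muq":{"nvh":29,"q":90,"ub":34},"w":{"eql":68,"ic":66,"w":57}}}
After op 10 (add /m/w 26): {"m":{"muq":{"nvh":29,"q":90,"ub":34},"w":26}}
After op 11 (replace /m/muq/ub 49): {"m":{"muq":{"nvh":29,"q":90,"ub":49},"w":26}}
After op 12 (add /m/g 90): {"m":{"g":90,"muq":{"nvh":29,"q":90,"ub":49},"w":26}}
After op 13 (remove /m): {}
After op 14 (add /j 74): {"j":74}
After op 15 (add /avl 20): {"avl":20,"j":74}
After op 16 (remove /avl): {"j":74}
After op 17 (add /j 78): {"j":78}
After op 18 (replace /j 64): {"j":64}
After op 19 (add /nhf 87): {"j":64,"nhf":87}
After op 20 (add /nhf 96): {"j":64,"nhf":96}
After op 21 (replace /nhf 71): {"j":64,"nhf":71}
After op 22 (replace /j 68): {"j":68,"nhf":71}
After op 23 (replace /j 57): {"j":57,"nhf":71}
After op 24 (add /eli 43): {"eli":43,"j":57,"nhf":71}

Answer: {"eli":43,"j":57,"nhf":71}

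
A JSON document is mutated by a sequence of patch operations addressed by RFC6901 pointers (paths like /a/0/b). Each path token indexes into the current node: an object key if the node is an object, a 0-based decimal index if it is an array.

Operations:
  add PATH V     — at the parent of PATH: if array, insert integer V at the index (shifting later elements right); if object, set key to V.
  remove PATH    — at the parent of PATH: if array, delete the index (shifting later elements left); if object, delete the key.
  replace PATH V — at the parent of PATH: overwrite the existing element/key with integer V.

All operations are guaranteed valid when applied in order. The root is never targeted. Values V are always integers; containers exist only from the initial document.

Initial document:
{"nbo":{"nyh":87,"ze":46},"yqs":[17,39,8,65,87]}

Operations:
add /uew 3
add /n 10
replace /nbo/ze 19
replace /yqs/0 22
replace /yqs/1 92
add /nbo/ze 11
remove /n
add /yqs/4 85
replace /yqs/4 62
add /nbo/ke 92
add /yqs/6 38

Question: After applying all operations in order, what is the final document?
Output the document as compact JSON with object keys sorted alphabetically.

After op 1 (add /uew 3): {"nbo":{"nyh":87,"ze":46},"uew":3,"yqs":[17,39,8,65,87]}
After op 2 (add /n 10): {"n":10,"nbo":{"nyh":87,"ze":46},"uew":3,"yqs":[17,39,8,65,87]}
After op 3 (replace /nbo/ze 19): {"n":10,"nbo":{"nyh":87,"ze":19},"uew":3,"yqs":[17,39,8,65,87]}
After op 4 (replace /yqs/0 22): {"n":10,"nbo":{"nyh":87,"ze":19},"uew":3,"yqs":[22,39,8,65,87]}
After op 5 (replace /yqs/1 92): {"n":10,"nbo":{"nyh":87,"ze":19},"uew":3,"yqs":[22,92,8,65,87]}
After op 6 (add /nbo/ze 11): {"n":10,"nbo":{"nyh":87,"ze":11},"uew":3,"yqs":[22,92,8,65,87]}
After op 7 (remove /n): {"nbo":{"nyh":87,"ze":11},"uew":3,"yqs":[22,92,8,65,87]}
After op 8 (add /yqs/4 85): {"nbo":{"nyh":87,"ze":11},"uew":3,"yqs":[22,92,8,65,85,87]}
After op 9 (replace /yqs/4 62): {"nbo":{"nyh":87,"ze":11},"uew":3,"yqs":[22,92,8,65,62,87]}
After op 10 (add /nbo/ke 92): {"nbo":{"ke":92,"nyh":87,"ze":11},"uew":3,"yqs":[22,92,8,65,62,87]}
After op 11 (add /yqs/6 38): {"nbo":{"ke":92,"nyh":87,"ze":11},"uew":3,"yqs":[22,92,8,65,62,87,38]}

Answer: {"nbo":{"ke":92,"nyh":87,"ze":11},"uew":3,"yqs":[22,92,8,65,62,87,38]}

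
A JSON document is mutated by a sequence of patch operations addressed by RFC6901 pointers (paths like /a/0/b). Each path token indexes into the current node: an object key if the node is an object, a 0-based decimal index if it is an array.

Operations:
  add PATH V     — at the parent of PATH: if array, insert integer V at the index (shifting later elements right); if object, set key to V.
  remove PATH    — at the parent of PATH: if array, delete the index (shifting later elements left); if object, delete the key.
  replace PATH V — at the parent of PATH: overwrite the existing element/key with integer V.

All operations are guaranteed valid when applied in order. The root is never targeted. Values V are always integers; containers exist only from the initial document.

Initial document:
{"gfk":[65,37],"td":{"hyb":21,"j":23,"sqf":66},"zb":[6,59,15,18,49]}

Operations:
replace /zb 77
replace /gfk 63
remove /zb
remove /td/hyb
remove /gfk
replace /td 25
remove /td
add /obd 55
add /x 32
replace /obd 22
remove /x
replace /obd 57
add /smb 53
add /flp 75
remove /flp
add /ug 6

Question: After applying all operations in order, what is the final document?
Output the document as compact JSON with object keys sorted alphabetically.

Answer: {"obd":57,"smb":53,"ug":6}

Derivation:
After op 1 (replace /zb 77): {"gfk":[65,37],"td":{"hyb":21,"j":23,"sqf":66},"zb":77}
After op 2 (replace /gfk 63): {"gfk":63,"td":{"hyb":21,"j":23,"sqf":66},"zb":77}
After op 3 (remove /zb): {"gfk":63,"td":{"hyb":21,"j":23,"sqf":66}}
After op 4 (remove /td/hyb): {"gfk":63,"td":{"j":23,"sqf":66}}
After op 5 (remove /gfk): {"td":{"j":23,"sqf":66}}
After op 6 (replace /td 25): {"td":25}
After op 7 (remove /td): {}
After op 8 (add /obd 55): {"obd":55}
After op 9 (add /x 32): {"obd":55,"x":32}
After op 10 (replace /obd 22): {"obd":22,"x":32}
After op 11 (remove /x): {"obd":22}
After op 12 (replace /obd 57): {"obd":57}
After op 13 (add /smb 53): {"obd":57,"smb":53}
After op 14 (add /flp 75): {"flp":75,"obd":57,"smb":53}
After op 15 (remove /flp): {"obd":57,"smb":53}
After op 16 (add /ug 6): {"obd":57,"smb":53,"ug":6}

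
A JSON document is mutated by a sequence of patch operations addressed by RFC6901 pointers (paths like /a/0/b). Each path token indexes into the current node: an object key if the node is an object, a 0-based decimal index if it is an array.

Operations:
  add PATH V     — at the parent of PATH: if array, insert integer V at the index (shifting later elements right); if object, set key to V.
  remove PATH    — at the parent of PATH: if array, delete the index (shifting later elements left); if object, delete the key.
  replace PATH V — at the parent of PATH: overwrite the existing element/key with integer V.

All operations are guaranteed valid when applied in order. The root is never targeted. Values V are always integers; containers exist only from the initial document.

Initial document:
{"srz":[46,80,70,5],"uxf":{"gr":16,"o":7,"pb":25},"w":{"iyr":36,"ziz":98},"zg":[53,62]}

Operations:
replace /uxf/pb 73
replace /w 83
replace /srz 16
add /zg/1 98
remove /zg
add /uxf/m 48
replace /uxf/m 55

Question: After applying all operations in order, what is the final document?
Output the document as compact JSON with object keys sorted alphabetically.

Answer: {"srz":16,"uxf":{"gr":16,"m":55,"o":7,"pb":73},"w":83}

Derivation:
After op 1 (replace /uxf/pb 73): {"srz":[46,80,70,5],"uxf":{"gr":16,"o":7,"pb":73},"w":{"iyr":36,"ziz":98},"zg":[53,62]}
After op 2 (replace /w 83): {"srz":[46,80,70,5],"uxf":{"gr":16,"o":7,"pb":73},"w":83,"zg":[53,62]}
After op 3 (replace /srz 16): {"srz":16,"uxf":{"gr":16,"o":7,"pb":73},"w":83,"zg":[53,62]}
After op 4 (add /zg/1 98): {"srz":16,"uxf":{"gr":16,"o":7,"pb":73},"w":83,"zg":[53,98,62]}
After op 5 (remove /zg): {"srz":16,"uxf":{"gr":16,"o":7,"pb":73},"w":83}
After op 6 (add /uxf/m 48): {"srz":16,"uxf":{"gr":16,"m":48,"o":7,"pb":73},"w":83}
After op 7 (replace /uxf/m 55): {"srz":16,"uxf":{"gr":16,"m":55,"o":7,"pb":73},"w":83}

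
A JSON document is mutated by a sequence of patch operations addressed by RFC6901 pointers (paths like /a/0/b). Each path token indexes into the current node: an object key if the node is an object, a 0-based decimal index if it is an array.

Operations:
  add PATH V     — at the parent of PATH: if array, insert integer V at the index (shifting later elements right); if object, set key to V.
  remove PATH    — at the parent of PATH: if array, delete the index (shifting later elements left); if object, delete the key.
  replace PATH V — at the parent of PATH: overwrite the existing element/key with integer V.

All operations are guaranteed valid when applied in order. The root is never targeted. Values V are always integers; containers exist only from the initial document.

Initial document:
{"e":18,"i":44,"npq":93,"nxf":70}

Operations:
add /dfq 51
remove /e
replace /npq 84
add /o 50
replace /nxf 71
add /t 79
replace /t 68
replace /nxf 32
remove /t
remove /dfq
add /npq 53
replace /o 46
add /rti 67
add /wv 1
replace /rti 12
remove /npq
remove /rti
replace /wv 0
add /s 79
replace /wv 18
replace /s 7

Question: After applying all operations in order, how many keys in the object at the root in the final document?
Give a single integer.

After op 1 (add /dfq 51): {"dfq":51,"e":18,"i":44,"npq":93,"nxf":70}
After op 2 (remove /e): {"dfq":51,"i":44,"npq":93,"nxf":70}
After op 3 (replace /npq 84): {"dfq":51,"i":44,"npq":84,"nxf":70}
After op 4 (add /o 50): {"dfq":51,"i":44,"npq":84,"nxf":70,"o":50}
After op 5 (replace /nxf 71): {"dfq":51,"i":44,"npq":84,"nxf":71,"o":50}
After op 6 (add /t 79): {"dfq":51,"i":44,"npq":84,"nxf":71,"o":50,"t":79}
After op 7 (replace /t 68): {"dfq":51,"i":44,"npq":84,"nxf":71,"o":50,"t":68}
After op 8 (replace /nxf 32): {"dfq":51,"i":44,"npq":84,"nxf":32,"o":50,"t":68}
After op 9 (remove /t): {"dfq":51,"i":44,"npq":84,"nxf":32,"o":50}
After op 10 (remove /dfq): {"i":44,"npq":84,"nxf":32,"o":50}
After op 11 (add /npq 53): {"i":44,"npq":53,"nxf":32,"o":50}
After op 12 (replace /o 46): {"i":44,"npq":53,"nxf":32,"o":46}
After op 13 (add /rti 67): {"i":44,"npq":53,"nxf":32,"o":46,"rti":67}
After op 14 (add /wv 1): {"i":44,"npq":53,"nxf":32,"o":46,"rti":67,"wv":1}
After op 15 (replace /rti 12): {"i":44,"npq":53,"nxf":32,"o":46,"rti":12,"wv":1}
After op 16 (remove /npq): {"i":44,"nxf":32,"o":46,"rti":12,"wv":1}
After op 17 (remove /rti): {"i":44,"nxf":32,"o":46,"wv":1}
After op 18 (replace /wv 0): {"i":44,"nxf":32,"o":46,"wv":0}
After op 19 (add /s 79): {"i":44,"nxf":32,"o":46,"s":79,"wv":0}
After op 20 (replace /wv 18): {"i":44,"nxf":32,"o":46,"s":79,"wv":18}
After op 21 (replace /s 7): {"i":44,"nxf":32,"o":46,"s":7,"wv":18}
Size at the root: 5

Answer: 5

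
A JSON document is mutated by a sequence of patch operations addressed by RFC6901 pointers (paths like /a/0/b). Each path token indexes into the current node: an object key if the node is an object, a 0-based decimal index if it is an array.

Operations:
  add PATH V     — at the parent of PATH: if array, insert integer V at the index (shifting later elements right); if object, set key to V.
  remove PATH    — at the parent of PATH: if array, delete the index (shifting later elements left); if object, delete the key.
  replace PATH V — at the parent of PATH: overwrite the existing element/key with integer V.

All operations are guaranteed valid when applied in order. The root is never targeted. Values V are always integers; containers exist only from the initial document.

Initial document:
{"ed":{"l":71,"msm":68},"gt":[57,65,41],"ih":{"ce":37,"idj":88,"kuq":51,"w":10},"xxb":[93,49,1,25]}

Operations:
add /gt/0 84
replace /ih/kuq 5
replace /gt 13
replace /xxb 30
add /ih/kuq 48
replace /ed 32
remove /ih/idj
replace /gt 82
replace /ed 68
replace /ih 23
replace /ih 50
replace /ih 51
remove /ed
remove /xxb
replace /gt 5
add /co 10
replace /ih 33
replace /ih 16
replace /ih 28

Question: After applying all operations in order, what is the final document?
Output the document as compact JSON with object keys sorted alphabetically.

Answer: {"co":10,"gt":5,"ih":28}

Derivation:
After op 1 (add /gt/0 84): {"ed":{"l":71,"msm":68},"gt":[84,57,65,41],"ih":{"ce":37,"idj":88,"kuq":51,"w":10},"xxb":[93,49,1,25]}
After op 2 (replace /ih/kuq 5): {"ed":{"l":71,"msm":68},"gt":[84,57,65,41],"ih":{"ce":37,"idj":88,"kuq":5,"w":10},"xxb":[93,49,1,25]}
After op 3 (replace /gt 13): {"ed":{"l":71,"msm":68},"gt":13,"ih":{"ce":37,"idj":88,"kuq":5,"w":10},"xxb":[93,49,1,25]}
After op 4 (replace /xxb 30): {"ed":{"l":71,"msm":68},"gt":13,"ih":{"ce":37,"idj":88,"kuq":5,"w":10},"xxb":30}
After op 5 (add /ih/kuq 48): {"ed":{"l":71,"msm":68},"gt":13,"ih":{"ce":37,"idj":88,"kuq":48,"w":10},"xxb":30}
After op 6 (replace /ed 32): {"ed":32,"gt":13,"ih":{"ce":37,"idj":88,"kuq":48,"w":10},"xxb":30}
After op 7 (remove /ih/idj): {"ed":32,"gt":13,"ih":{"ce":37,"kuq":48,"w":10},"xxb":30}
After op 8 (replace /gt 82): {"ed":32,"gt":82,"ih":{"ce":37,"kuq":48,"w":10},"xxb":30}
After op 9 (replace /ed 68): {"ed":68,"gt":82,"ih":{"ce":37,"kuq":48,"w":10},"xxb":30}
After op 10 (replace /ih 23): {"ed":68,"gt":82,"ih":23,"xxb":30}
After op 11 (replace /ih 50): {"ed":68,"gt":82,"ih":50,"xxb":30}
After op 12 (replace /ih 51): {"ed":68,"gt":82,"ih":51,"xxb":30}
After op 13 (remove /ed): {"gt":82,"ih":51,"xxb":30}
After op 14 (remove /xxb): {"gt":82,"ih":51}
After op 15 (replace /gt 5): {"gt":5,"ih":51}
After op 16 (add /co 10): {"co":10,"gt":5,"ih":51}
After op 17 (replace /ih 33): {"co":10,"gt":5,"ih":33}
After op 18 (replace /ih 16): {"co":10,"gt":5,"ih":16}
After op 19 (replace /ih 28): {"co":10,"gt":5,"ih":28}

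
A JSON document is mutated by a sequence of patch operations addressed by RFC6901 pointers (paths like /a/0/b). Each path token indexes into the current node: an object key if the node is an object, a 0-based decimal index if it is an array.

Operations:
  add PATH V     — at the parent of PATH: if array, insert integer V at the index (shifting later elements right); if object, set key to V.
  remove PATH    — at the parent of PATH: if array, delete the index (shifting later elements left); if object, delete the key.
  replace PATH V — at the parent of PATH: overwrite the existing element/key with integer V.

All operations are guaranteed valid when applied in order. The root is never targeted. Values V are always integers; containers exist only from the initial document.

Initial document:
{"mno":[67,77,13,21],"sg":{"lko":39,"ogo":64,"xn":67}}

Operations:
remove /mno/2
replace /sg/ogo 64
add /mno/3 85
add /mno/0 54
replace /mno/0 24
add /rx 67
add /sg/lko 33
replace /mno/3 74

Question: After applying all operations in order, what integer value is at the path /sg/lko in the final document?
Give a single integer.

After op 1 (remove /mno/2): {"mno":[67,77,21],"sg":{"lko":39,"ogo":64,"xn":67}}
After op 2 (replace /sg/ogo 64): {"mno":[67,77,21],"sg":{"lko":39,"ogo":64,"xn":67}}
After op 3 (add /mno/3 85): {"mno":[67,77,21,85],"sg":{"lko":39,"ogo":64,"xn":67}}
After op 4 (add /mno/0 54): {"mno":[54,67,77,21,85],"sg":{"lko":39,"ogo":64,"xn":67}}
After op 5 (replace /mno/0 24): {"mno":[24,67,77,21,85],"sg":{"lko":39,"ogo":64,"xn":67}}
After op 6 (add /rx 67): {"mno":[24,67,77,21,85],"rx":67,"sg":{"lko":39,"ogo":64,"xn":67}}
After op 7 (add /sg/lko 33): {"mno":[24,67,77,21,85],"rx":67,"sg":{"lko":33,"ogo":64,"xn":67}}
After op 8 (replace /mno/3 74): {"mno":[24,67,77,74,85],"rx":67,"sg":{"lko":33,"ogo":64,"xn":67}}
Value at /sg/lko: 33

Answer: 33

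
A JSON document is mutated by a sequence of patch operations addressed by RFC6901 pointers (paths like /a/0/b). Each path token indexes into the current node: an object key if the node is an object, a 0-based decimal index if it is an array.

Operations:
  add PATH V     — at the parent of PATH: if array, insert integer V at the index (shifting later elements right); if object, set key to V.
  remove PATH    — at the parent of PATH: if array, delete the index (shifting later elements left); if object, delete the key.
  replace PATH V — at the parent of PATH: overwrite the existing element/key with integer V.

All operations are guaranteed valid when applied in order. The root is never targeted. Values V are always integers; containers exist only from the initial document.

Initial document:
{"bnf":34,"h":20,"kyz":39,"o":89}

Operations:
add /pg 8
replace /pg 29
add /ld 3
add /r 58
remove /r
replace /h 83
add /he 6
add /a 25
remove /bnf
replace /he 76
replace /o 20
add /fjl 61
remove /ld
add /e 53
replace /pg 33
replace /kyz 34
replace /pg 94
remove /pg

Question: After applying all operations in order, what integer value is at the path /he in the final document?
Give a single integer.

After op 1 (add /pg 8): {"bnf":34,"h":20,"kyz":39,"o":89,"pg":8}
After op 2 (replace /pg 29): {"bnf":34,"h":20,"kyz":39,"o":89,"pg":29}
After op 3 (add /ld 3): {"bnf":34,"h":20,"kyz":39,"ld":3,"o":89,"pg":29}
After op 4 (add /r 58): {"bnf":34,"h":20,"kyz":39,"ld":3,"o":89,"pg":29,"r":58}
After op 5 (remove /r): {"bnf":34,"h":20,"kyz":39,"ld":3,"o":89,"pg":29}
After op 6 (replace /h 83): {"bnf":34,"h":83,"kyz":39,"ld":3,"o":89,"pg":29}
After op 7 (add /he 6): {"bnf":34,"h":83,"he":6,"kyz":39,"ld":3,"o":89,"pg":29}
After op 8 (add /a 25): {"a":25,"bnf":34,"h":83,"he":6,"kyz":39,"ld":3,"o":89,"pg":29}
After op 9 (remove /bnf): {"a":25,"h":83,"he":6,"kyz":39,"ld":3,"o":89,"pg":29}
After op 10 (replace /he 76): {"a":25,"h":83,"he":76,"kyz":39,"ld":3,"o":89,"pg":29}
After op 11 (replace /o 20): {"a":25,"h":83,"he":76,"kyz":39,"ld":3,"o":20,"pg":29}
After op 12 (add /fjl 61): {"a":25,"fjl":61,"h":83,"he":76,"kyz":39,"ld":3,"o":20,"pg":29}
After op 13 (remove /ld): {"a":25,"fjl":61,"h":83,"he":76,"kyz":39,"o":20,"pg":29}
After op 14 (add /e 53): {"a":25,"e":53,"fjl":61,"h":83,"he":76,"kyz":39,"o":20,"pg":29}
After op 15 (replace /pg 33): {"a":25,"e":53,"fjl":61,"h":83,"he":76,"kyz":39,"o":20,"pg":33}
After op 16 (replace /kyz 34): {"a":25,"e":53,"fjl":61,"h":83,"he":76,"kyz":34,"o":20,"pg":33}
After op 17 (replace /pg 94): {"a":25,"e":53,"fjl":61,"h":83,"he":76,"kyz":34,"o":20,"pg":94}
After op 18 (remove /pg): {"a":25,"e":53,"fjl":61,"h":83,"he":76,"kyz":34,"o":20}
Value at /he: 76

Answer: 76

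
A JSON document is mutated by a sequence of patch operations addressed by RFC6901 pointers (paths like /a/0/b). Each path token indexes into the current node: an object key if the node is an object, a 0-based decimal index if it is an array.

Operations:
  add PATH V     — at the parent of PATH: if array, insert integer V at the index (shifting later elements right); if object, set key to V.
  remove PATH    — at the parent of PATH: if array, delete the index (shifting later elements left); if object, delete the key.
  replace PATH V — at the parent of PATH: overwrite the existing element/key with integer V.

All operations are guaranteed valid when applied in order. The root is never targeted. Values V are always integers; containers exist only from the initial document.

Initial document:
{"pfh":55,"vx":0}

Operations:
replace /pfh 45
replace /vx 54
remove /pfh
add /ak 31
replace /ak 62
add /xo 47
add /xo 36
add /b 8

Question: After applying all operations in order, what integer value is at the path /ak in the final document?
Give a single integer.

Answer: 62

Derivation:
After op 1 (replace /pfh 45): {"pfh":45,"vx":0}
After op 2 (replace /vx 54): {"pfh":45,"vx":54}
After op 3 (remove /pfh): {"vx":54}
After op 4 (add /ak 31): {"ak":31,"vx":54}
After op 5 (replace /ak 62): {"ak":62,"vx":54}
After op 6 (add /xo 47): {"ak":62,"vx":54,"xo":47}
After op 7 (add /xo 36): {"ak":62,"vx":54,"xo":36}
After op 8 (add /b 8): {"ak":62,"b":8,"vx":54,"xo":36}
Value at /ak: 62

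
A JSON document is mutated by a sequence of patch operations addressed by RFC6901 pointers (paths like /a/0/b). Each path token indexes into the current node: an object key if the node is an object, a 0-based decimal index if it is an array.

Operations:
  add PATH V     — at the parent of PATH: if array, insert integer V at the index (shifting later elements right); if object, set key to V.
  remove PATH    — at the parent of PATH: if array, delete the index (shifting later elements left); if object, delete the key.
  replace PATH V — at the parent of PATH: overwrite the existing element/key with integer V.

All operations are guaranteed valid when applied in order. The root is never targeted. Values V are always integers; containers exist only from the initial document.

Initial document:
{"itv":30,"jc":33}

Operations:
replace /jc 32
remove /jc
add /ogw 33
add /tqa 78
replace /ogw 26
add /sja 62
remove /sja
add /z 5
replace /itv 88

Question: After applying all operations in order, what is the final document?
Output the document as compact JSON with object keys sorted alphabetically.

Answer: {"itv":88,"ogw":26,"tqa":78,"z":5}

Derivation:
After op 1 (replace /jc 32): {"itv":30,"jc":32}
After op 2 (remove /jc): {"itv":30}
After op 3 (add /ogw 33): {"itv":30,"ogw":33}
After op 4 (add /tqa 78): {"itv":30,"ogw":33,"tqa":78}
After op 5 (replace /ogw 26): {"itv":30,"ogw":26,"tqa":78}
After op 6 (add /sja 62): {"itv":30,"ogw":26,"sja":62,"tqa":78}
After op 7 (remove /sja): {"itv":30,"ogw":26,"tqa":78}
After op 8 (add /z 5): {"itv":30,"ogw":26,"tqa":78,"z":5}
After op 9 (replace /itv 88): {"itv":88,"ogw":26,"tqa":78,"z":5}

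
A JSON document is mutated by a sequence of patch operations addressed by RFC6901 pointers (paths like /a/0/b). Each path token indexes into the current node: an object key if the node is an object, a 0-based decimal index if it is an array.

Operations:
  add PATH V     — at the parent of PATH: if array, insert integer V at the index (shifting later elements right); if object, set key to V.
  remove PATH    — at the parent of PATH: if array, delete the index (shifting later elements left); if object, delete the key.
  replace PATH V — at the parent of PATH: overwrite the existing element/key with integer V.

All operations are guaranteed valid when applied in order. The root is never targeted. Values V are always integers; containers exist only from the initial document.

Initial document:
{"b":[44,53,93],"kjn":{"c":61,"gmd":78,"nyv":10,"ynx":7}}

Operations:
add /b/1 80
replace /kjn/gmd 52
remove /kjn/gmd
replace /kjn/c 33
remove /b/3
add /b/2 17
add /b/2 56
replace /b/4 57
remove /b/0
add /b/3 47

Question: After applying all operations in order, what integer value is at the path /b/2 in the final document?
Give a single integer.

After op 1 (add /b/1 80): {"b":[44,80,53,93],"kjn":{"c":61,"gmd":78,"nyv":10,"ynx":7}}
After op 2 (replace /kjn/gmd 52): {"b":[44,80,53,93],"kjn":{"c":61,"gmd":52,"nyv":10,"ynx":7}}
After op 3 (remove /kjn/gmd): {"b":[44,80,53,93],"kjn":{"c":61,"nyv":10,"ynx":7}}
After op 4 (replace /kjn/c 33): {"b":[44,80,53,93],"kjn":{"c":33,"nyv":10,"ynx":7}}
After op 5 (remove /b/3): {"b":[44,80,53],"kjn":{"c":33,"nyv":10,"ynx":7}}
After op 6 (add /b/2 17): {"b":[44,80,17,53],"kjn":{"c":33,"nyv":10,"ynx":7}}
After op 7 (add /b/2 56): {"b":[44,80,56,17,53],"kjn":{"c":33,"nyv":10,"ynx":7}}
After op 8 (replace /b/4 57): {"b":[44,80,56,17,57],"kjn":{"c":33,"nyv":10,"ynx":7}}
After op 9 (remove /b/0): {"b":[80,56,17,57],"kjn":{"c":33,"nyv":10,"ynx":7}}
After op 10 (add /b/3 47): {"b":[80,56,17,47,57],"kjn":{"c":33,"nyv":10,"ynx":7}}
Value at /b/2: 17

Answer: 17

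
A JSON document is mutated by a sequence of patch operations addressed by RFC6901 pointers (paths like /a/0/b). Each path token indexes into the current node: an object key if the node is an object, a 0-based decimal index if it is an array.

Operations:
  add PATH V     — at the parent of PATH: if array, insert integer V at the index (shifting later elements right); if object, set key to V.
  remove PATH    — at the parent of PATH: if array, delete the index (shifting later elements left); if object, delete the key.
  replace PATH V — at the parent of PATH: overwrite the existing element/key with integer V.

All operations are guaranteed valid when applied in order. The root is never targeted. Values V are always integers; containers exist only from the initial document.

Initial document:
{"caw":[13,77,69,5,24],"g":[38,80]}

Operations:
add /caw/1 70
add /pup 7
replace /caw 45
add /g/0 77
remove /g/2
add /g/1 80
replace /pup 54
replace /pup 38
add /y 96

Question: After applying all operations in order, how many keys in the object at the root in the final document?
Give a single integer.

After op 1 (add /caw/1 70): {"caw":[13,70,77,69,5,24],"g":[38,80]}
After op 2 (add /pup 7): {"caw":[13,70,77,69,5,24],"g":[38,80],"pup":7}
After op 3 (replace /caw 45): {"caw":45,"g":[38,80],"pup":7}
After op 4 (add /g/0 77): {"caw":45,"g":[77,38,80],"pup":7}
After op 5 (remove /g/2): {"caw":45,"g":[77,38],"pup":7}
After op 6 (add /g/1 80): {"caw":45,"g":[77,80,38],"pup":7}
After op 7 (replace /pup 54): {"caw":45,"g":[77,80,38],"pup":54}
After op 8 (replace /pup 38): {"caw":45,"g":[77,80,38],"pup":38}
After op 9 (add /y 96): {"caw":45,"g":[77,80,38],"pup":38,"y":96}
Size at the root: 4

Answer: 4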